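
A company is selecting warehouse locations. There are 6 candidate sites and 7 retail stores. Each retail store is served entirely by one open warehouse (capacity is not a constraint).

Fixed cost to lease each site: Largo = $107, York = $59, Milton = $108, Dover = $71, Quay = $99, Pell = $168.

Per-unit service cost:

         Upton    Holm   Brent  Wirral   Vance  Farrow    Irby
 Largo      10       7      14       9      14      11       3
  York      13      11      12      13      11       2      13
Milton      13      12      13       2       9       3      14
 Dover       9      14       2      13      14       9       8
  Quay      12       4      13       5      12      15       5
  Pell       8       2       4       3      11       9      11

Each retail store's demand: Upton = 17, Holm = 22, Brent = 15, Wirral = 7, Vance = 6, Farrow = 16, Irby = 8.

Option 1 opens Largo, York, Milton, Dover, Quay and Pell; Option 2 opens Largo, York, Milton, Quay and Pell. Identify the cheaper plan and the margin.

Option 2 is cheaper by 41.

Option 1: {Largo, York, Milton, Dover, Quay, Pell}: Upton→Pell 8·17=136, Holm→Pell 2·22=44, Brent→Dover 2·15=30, Wirral→Milton 2·7=14, Vance→Milton 9·6=54, Farrow→York 2·16=32, Irby→Largo 3·8=24. Service 334; fixed 612; total 946.
Option 2: {Largo, York, Milton, Quay, Pell}: Upton→Pell 8·17=136, Holm→Pell 2·22=44, Brent→Pell 4·15=60, Wirral→Milton 2·7=14, Vance→Milton 9·6=54, Farrow→York 2·16=32, Irby→Largo 3·8=24. Service 364; fixed 541; total 905.
Difference: |946 − 905| = 41.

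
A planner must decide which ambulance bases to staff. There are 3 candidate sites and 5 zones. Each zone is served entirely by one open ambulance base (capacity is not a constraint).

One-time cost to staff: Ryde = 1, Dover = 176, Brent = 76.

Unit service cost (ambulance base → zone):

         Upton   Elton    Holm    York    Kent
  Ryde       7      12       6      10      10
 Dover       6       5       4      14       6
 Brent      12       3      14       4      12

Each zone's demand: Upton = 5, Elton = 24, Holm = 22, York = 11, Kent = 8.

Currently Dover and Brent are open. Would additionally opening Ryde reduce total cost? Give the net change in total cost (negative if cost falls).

Current service cost with {Dover, Brent}: 282.
Adding Ryde: each zone re-picks its cheapest; new service cost 282, saving 0.
Extra fixed cost: 1. Net change = 1 − 0 = 1.
(Totals: 534 → 535.)

No — net change +1 (cost rises by 1).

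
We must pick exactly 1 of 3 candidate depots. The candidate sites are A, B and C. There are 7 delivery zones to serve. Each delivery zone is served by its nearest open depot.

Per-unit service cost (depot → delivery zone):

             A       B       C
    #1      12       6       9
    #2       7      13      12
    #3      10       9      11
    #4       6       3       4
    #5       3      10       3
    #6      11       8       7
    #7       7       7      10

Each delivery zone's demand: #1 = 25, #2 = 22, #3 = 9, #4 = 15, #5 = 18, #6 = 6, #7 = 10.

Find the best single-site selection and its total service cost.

Choose A only; total service cost 824.

With exactly 1 open, each delivery zone uses its cheapest among the chosen.
{A}: #1→A 12·25=300, #2→A 7·22=154, #3→A 10·9=90, #4→A 6·15=90, #5→A 3·18=54, #6→A 11·6=66, #7→A 7·10=70. Service cost 824.
{C}: service cost 844
{B}: service cost 860
Among all 3 size-1 choices, {A} is lowest.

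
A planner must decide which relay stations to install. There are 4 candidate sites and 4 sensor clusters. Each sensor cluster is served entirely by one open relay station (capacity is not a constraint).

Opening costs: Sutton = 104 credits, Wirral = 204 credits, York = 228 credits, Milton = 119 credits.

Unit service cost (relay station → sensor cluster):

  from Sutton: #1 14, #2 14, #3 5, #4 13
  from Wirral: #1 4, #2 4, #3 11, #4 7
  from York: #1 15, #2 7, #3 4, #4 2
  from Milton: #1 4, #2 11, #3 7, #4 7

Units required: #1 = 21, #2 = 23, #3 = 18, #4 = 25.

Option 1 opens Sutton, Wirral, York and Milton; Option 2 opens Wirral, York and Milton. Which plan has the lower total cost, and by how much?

Option 1: {Sutton, Wirral, York, Milton}: #1→Wirral 4·21=84, #2→Wirral 4·23=92, #3→York 4·18=72, #4→York 2·25=50. Service 298; fixed 655; total 953.
Option 2: {Wirral, York, Milton}: #1→Wirral 4·21=84, #2→Wirral 4·23=92, #3→York 4·18=72, #4→York 2·25=50. Service 298; fixed 551; total 849.
Difference: |953 − 849| = 104.

Option 2 is cheaper by 104.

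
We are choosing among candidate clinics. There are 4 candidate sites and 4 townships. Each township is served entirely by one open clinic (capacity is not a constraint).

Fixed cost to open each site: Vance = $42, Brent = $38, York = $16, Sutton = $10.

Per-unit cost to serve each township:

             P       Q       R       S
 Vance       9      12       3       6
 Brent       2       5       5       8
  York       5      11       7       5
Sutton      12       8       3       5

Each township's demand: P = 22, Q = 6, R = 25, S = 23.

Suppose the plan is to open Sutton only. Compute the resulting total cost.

Each township is assigned to its cheapest site among the open ones.
{Sutton}: P→Sutton 12·22=264, Q→Sutton 8·6=48, R→Sutton 3·25=75, S→Sutton 5·23=115. Service 502; fixed 10; total 512.

Total cost: 512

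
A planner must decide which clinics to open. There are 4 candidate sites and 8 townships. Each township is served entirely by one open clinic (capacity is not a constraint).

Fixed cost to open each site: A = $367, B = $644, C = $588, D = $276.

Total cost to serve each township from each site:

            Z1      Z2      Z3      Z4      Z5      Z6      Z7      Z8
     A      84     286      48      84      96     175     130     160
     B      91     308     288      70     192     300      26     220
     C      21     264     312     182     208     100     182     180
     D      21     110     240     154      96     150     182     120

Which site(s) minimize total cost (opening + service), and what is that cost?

For any fixed open set, each township goes to its cheapest open site; total = fixed + service.
{D}: Z1→D 21, Z2→D 110, Z3→D 240, Z4→D 154, Z5→D 96, Z6→D 150, Z7→D 182, Z8→D 120. Service 1073; fixed 276; total 1349.
{A, D}: Z1→D 21, Z2→D 110, Z3→A 48, Z4→A 84, Z5→A 96, Z6→D 150, Z7→A 130, Z8→D 120. Service 759; fixed 643; total 1402.
{A}: service 1063 + fixed 367 = 1430
{A, B, C, D}: service 591 + fixed 1875 = 2466
(All 15 nonempty subsets were checked; D only is lowest.)

Open D only; minimum total cost 1349.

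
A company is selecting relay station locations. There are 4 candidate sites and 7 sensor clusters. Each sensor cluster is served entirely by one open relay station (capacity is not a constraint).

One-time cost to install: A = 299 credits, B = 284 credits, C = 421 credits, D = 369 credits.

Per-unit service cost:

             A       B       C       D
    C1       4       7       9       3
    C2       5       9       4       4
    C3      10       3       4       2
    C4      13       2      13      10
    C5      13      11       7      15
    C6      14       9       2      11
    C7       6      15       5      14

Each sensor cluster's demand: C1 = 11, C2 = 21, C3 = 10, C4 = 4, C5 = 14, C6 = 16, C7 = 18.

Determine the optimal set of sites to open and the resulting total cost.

For any fixed open set, each sensor cluster goes to its cheapest open site; total = fixed + service.
{C}: C1→C 9·11=99, C2→C 4·21=84, C3→C 4·10=40, C4→C 13·4=52, C5→C 7·14=98, C6→C 2·16=32, C7→C 5·18=90. Service 495; fixed 421; total 916.
{A}: service 815 + fixed 299 = 1114
{B, C}: C1→B 7·11=77, C2→C 4·21=84, C3→B 3·10=30, C4→B 2·4=8, C5→C 7·14=98, C6→C 2·16=32, C7→C 5·18=90. Service 419; fixed 705; total 1124.
{A, B, C, D}: service 365 + fixed 1373 = 1738
No other subset beats 916.

Open C only; minimum total cost 916.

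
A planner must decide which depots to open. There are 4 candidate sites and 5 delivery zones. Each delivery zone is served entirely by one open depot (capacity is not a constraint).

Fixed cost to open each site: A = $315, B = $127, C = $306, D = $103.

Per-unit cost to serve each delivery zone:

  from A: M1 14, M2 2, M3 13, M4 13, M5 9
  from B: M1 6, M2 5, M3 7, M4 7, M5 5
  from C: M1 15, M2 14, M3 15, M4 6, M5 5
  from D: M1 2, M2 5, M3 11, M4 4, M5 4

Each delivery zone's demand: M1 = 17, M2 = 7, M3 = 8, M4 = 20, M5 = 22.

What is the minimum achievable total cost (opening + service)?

Minimum total cost: 428

For any fixed open set, each delivery zone goes to its cheapest open site; total = fixed + service.
{D}: M1→D 2·17=34, M2→D 5·7=35, M3→D 11·8=88, M4→D 4·20=80, M5→D 4·22=88. Service 325; fixed 103; total 428.
{B, D}: service 293 + fixed 230 = 523
{B}: M1→B 6·17=102, M2→B 5·7=35, M3→B 7·8=56, M4→B 7·20=140, M5→B 5·22=110. Service 443; fixed 127; total 570.
{A, B, C, D}: service 272 + fixed 851 = 1123
No other subset beats 428.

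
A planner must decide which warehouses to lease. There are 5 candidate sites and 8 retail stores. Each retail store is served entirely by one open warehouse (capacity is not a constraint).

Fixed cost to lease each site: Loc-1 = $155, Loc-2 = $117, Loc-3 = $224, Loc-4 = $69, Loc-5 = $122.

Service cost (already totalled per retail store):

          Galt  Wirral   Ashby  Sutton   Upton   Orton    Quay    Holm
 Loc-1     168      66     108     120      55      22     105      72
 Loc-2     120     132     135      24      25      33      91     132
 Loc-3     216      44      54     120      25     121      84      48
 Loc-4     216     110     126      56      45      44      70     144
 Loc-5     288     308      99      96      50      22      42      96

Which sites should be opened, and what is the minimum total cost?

For any fixed open set, each retail store goes to its cheapest open site; total = fixed + service.
{Loc-2, Loc-3}: Galt→Loc-2 120, Wirral→Loc-3 44, Ashby→Loc-3 54, Sutton→Loc-2 24, Upton→Loc-2 25, Orton→Loc-2 33, Quay→Loc-3 84, Holm→Loc-3 48. Service 432; fixed 341; total 773.
{Loc-2, Loc-5}: Galt→Loc-2 120, Wirral→Loc-2 132, Ashby→Loc-5 99, Sutton→Loc-2 24, Upton→Loc-2 25, Orton→Loc-5 22, Quay→Loc-5 42, Holm→Loc-5 96. Service 560; fixed 239; total 799.
{Loc-1, Loc-2}: service 528 + fixed 272 = 800
{Loc-1, Loc-2, Loc-3, Loc-4, Loc-5}: service 379 + fixed 687 = 1066
No other subset beats 773.

Open Loc-2 and Loc-3; minimum total cost 773.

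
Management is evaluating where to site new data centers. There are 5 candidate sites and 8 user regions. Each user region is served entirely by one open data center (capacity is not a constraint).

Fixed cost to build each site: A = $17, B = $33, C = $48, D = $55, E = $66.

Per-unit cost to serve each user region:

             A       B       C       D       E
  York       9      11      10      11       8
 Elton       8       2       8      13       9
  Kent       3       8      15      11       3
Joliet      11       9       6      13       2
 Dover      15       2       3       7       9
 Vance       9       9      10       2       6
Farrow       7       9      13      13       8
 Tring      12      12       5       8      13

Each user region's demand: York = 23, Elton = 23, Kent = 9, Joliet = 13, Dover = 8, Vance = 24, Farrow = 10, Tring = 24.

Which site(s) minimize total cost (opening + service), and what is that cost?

Open B, C, D and E; minimum total cost 749.

For any fixed open set, each user region goes to its cheapest open site; total = fixed + service.
{B, C, D, E}: York→E 8·23=184, Elton→B 2·23=46, Kent→E 3·9=27, Joliet→E 2·13=26, Dover→B 2·8=16, Vance→D 2·24=48, Farrow→E 8·10=80, Tring→C 5·24=120. Service 547; fixed 202; total 749.
{A, B, C, D, E}: service 537 + fixed 219 = 756
{A, B, C, D}: service 612 + fixed 153 = 765
{A}: York→A 9·23=207, Elton→A 8·23=184, Kent→A 3·9=27, Joliet→A 11·13=143, Dover→A 15·8=120, Vance→A 9·24=216, Farrow→A 7·10=70, Tring→A 12·24=288. Service 1255; fixed 17; total 1272.
No other subset beats 749.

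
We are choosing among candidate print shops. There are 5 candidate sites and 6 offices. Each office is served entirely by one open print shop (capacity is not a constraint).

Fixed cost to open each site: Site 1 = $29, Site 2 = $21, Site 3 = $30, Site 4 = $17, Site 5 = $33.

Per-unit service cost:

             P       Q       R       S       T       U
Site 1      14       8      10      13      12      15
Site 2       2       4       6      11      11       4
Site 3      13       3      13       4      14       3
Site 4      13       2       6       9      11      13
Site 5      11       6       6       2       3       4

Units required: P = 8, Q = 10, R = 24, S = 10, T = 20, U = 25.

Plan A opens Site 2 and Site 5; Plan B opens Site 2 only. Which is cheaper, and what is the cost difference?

Plan A: {Site 2, Site 5}: P→Site 2 2·8=16, Q→Site 2 4·10=40, R→Site 2 6·24=144, S→Site 5 2·10=20, T→Site 5 3·20=60, U→Site 2 4·25=100. Service 380; fixed 54; total 434.
Plan B: {Site 2}: P→Site 2 2·8=16, Q→Site 2 4·10=40, R→Site 2 6·24=144, S→Site 2 11·10=110, T→Site 2 11·20=220, U→Site 2 4·25=100. Service 630; fixed 21; total 651.
Difference: |434 − 651| = 217.

Plan A is cheaper by 217.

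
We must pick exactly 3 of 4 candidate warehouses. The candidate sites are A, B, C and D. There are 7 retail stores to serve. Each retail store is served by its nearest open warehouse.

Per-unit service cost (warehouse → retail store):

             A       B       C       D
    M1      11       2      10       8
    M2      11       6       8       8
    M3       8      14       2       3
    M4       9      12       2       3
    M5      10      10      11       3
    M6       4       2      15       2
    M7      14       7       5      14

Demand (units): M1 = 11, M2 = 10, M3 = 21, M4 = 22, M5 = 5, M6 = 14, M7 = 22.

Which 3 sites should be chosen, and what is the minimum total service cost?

Choose B, C and D; total service cost 321.

With exactly 3 open, each retail store uses its cheapest among the chosen.
{B, C, D}: M1→B 2·11=22, M2→B 6·10=60, M3→C 2·21=42, M4→C 2·22=44, M5→D 3·5=15, M6→B 2·14=28, M7→C 5·22=110. Service cost 321.
{A, B, C}: service cost 356
{A, C, D}: service cost 407
Among all 4 size-3 choices, {B, C, D} is lowest.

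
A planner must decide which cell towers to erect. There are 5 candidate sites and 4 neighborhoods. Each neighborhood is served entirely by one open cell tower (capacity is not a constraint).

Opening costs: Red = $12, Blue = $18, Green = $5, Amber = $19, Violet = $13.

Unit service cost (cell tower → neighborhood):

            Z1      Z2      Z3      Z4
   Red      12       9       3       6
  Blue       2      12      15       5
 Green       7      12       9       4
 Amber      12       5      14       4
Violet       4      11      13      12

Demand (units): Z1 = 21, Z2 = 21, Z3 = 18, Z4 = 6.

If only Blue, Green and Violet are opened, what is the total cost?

Total cost: 495

Each neighborhood is assigned to its cheapest site among the open ones.
{Blue, Green, Violet}: Z1→Blue 2·21=42, Z2→Violet 11·21=231, Z3→Green 9·18=162, Z4→Green 4·6=24. Service 459; fixed 36; total 495.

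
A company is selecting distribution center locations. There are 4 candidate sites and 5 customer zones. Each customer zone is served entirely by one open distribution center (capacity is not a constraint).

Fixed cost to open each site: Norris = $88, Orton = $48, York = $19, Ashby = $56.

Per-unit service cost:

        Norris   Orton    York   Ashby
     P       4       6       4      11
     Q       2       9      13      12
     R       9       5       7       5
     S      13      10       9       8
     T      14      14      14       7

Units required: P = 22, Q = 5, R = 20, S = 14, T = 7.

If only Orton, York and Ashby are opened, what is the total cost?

Total cost: 517

Each customer zone is assigned to its cheapest site among the open ones.
{Orton, York, Ashby}: P→York 4·22=88, Q→Orton 9·5=45, R→Orton 5·20=100, S→Ashby 8·14=112, T→Ashby 7·7=49. Service 394; fixed 123; total 517.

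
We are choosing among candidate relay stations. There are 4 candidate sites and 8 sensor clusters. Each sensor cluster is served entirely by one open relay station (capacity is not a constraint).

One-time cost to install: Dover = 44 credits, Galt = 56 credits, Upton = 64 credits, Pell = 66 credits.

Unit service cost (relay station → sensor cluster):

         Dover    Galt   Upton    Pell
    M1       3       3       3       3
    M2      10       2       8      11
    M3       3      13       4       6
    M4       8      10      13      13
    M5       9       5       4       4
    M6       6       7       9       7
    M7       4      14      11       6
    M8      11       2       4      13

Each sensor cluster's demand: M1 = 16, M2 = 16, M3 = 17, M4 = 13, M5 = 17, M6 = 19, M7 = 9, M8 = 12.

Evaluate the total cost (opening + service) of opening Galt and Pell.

Total cost: 713

Each sensor cluster is assigned to its cheapest site among the open ones.
{Galt, Pell}: M1→Galt 3·16=48, M2→Galt 2·16=32, M3→Pell 6·17=102, M4→Galt 10·13=130, M5→Pell 4·17=68, M6→Galt 7·19=133, M7→Pell 6·9=54, M8→Galt 2·12=24. Service 591; fixed 122; total 713.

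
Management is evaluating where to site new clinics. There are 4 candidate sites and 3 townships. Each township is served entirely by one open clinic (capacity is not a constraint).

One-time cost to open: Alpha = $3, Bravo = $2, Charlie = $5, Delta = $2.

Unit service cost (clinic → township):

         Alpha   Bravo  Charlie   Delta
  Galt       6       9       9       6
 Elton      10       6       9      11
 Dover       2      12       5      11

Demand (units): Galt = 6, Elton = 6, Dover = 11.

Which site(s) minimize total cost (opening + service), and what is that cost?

Open Alpha and Bravo; minimum total cost 99.

For any fixed open set, each township goes to its cheapest open site; total = fixed + service.
{Alpha, Bravo}: Galt→Alpha 6·6=36, Elton→Bravo 6·6=36, Dover→Alpha 2·11=22. Service 94; fixed 5; total 99.
{Alpha, Bravo, Delta}: Galt→Alpha 6·6=36, Elton→Bravo 6·6=36, Dover→Alpha 2·11=22. Service 94; fixed 7; total 101.
{Alpha, Bravo, Charlie}: service 94 + fixed 10 = 104
{Alpha, Bravo, Charlie, Delta}: Galt→Alpha 6·6=36, Elton→Bravo 6·6=36, Dover→Alpha 2·11=22. Service 94; fixed 12; total 106.
No other subset beats 99.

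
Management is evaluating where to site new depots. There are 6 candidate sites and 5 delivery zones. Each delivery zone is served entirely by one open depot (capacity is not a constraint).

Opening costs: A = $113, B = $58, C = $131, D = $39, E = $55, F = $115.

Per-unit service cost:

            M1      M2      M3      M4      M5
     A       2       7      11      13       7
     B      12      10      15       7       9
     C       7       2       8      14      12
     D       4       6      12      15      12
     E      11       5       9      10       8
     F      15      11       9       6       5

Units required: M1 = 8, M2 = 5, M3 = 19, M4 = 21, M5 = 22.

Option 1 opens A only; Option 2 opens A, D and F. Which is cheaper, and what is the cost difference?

Option 1: {A}: M1→A 2·8=16, M2→A 7·5=35, M3→A 11·19=209, M4→A 13·21=273, M5→A 7·22=154. Service 687; fixed 113; total 800.
Option 2: {A, D, F}: M1→A 2·8=16, M2→D 6·5=30, M3→F 9·19=171, M4→F 6·21=126, M5→F 5·22=110. Service 453; fixed 267; total 720.
Difference: |800 − 720| = 80.

Option 2 is cheaper by 80.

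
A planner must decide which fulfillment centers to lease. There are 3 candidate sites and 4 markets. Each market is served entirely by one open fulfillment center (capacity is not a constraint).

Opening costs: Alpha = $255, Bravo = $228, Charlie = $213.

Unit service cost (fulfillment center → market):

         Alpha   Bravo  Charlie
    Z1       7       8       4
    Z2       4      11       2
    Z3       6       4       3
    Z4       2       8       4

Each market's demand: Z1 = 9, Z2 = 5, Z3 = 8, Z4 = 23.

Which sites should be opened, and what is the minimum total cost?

Open Charlie only; minimum total cost 375.

For any fixed open set, each market goes to its cheapest open site; total = fixed + service.
{Charlie}: Z1→Charlie 4·9=36, Z2→Charlie 2·5=10, Z3→Charlie 3·8=24, Z4→Charlie 4·23=92. Service 162; fixed 213; total 375.
{Alpha}: Z1→Alpha 7·9=63, Z2→Alpha 4·5=20, Z3→Alpha 6·8=48, Z4→Alpha 2·23=46. Service 177; fixed 255; total 432.
{Bravo}: service 343 + fixed 228 = 571
{Alpha, Bravo, Charlie}: Z1→Charlie 4·9=36, Z2→Charlie 2·5=10, Z3→Charlie 3·8=24, Z4→Alpha 2·23=46. Service 116; fixed 696; total 812.
(All 7 nonempty subsets were checked; Charlie only is lowest.)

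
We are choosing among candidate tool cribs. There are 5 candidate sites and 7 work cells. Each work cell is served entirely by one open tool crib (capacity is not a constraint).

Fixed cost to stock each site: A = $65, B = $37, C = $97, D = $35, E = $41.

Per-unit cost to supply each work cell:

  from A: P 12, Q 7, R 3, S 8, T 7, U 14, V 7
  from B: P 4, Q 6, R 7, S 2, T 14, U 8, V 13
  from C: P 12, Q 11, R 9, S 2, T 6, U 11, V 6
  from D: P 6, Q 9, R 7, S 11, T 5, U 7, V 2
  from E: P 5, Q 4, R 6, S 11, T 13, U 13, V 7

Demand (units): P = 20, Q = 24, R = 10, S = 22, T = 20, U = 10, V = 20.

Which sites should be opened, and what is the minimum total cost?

For any fixed open set, each work cell goes to its cheapest open site; total = fixed + service.
{B, D, E}: P→B 4·20=80, Q→E 4·24=96, R→E 6·10=60, S→B 2·22=44, T→D 5·20=100, U→D 7·10=70, V→D 2·20=40. Service 490; fixed 113; total 603.
{B, D}: P→B 4·20=80, Q→B 6·24=144, R→B 7·10=70, S→B 2·22=44, T→D 5·20=100, U→D 7·10=70, V→D 2·20=40. Service 548; fixed 72; total 620.
{A, B, D, E}: service 460 + fixed 178 = 638
{A, B, C, D, E}: P→B 4·20=80, Q→E 4·24=96, R→A 3·10=30, S→B 2·22=44, T→D 5·20=100, U→D 7·10=70, V→D 2·20=40. Service 460; fixed 275; total 735.
No other subset beats 603.

Open B, D and E; minimum total cost 603.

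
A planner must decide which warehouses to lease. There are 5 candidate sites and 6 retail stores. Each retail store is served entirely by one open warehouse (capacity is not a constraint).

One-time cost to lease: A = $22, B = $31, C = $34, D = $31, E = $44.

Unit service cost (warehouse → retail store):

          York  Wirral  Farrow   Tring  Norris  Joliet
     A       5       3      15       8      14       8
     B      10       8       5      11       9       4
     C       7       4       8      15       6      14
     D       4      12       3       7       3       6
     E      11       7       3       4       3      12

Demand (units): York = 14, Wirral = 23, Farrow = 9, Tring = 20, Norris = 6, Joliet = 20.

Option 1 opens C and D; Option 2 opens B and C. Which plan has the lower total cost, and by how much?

Option 1: {C, D}: York→D 4·14=56, Wirral→C 4·23=92, Farrow→D 3·9=27, Tring→D 7·20=140, Norris→D 3·6=18, Joliet→D 6·20=120. Service 453; fixed 65; total 518.
Option 2: {B, C}: York→C 7·14=98, Wirral→C 4·23=92, Farrow→B 5·9=45, Tring→B 11·20=220, Norris→C 6·6=36, Joliet→B 4·20=80. Service 571; fixed 65; total 636.
Difference: |518 − 636| = 118.

Option 1 is cheaper by 118.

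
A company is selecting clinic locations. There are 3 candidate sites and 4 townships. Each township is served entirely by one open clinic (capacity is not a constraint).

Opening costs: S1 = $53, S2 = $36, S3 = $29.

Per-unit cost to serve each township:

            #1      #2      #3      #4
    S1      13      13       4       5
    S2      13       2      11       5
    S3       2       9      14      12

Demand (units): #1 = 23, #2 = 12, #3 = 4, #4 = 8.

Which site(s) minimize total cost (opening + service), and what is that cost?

For any fixed open set, each township goes to its cheapest open site; total = fixed + service.
{S2, S3}: #1→S3 2·23=46, #2→S2 2·12=24, #3→S2 11·4=44, #4→S2 5·8=40. Service 154; fixed 65; total 219.
{S1, S2, S3}: #1→S3 2·23=46, #2→S2 2·12=24, #3→S1 4·4=16, #4→S1 5·8=40. Service 126; fixed 118; total 244.
{S1, S3}: service 210 + fixed 82 = 292
{S3}: #1→S3 2·23=46, #2→S3 9·12=108, #3→S3 14·4=56, #4→S3 12·8=96. Service 306; fixed 29; total 335.
No other subset beats 219.

Open S2 and S3; minimum total cost 219.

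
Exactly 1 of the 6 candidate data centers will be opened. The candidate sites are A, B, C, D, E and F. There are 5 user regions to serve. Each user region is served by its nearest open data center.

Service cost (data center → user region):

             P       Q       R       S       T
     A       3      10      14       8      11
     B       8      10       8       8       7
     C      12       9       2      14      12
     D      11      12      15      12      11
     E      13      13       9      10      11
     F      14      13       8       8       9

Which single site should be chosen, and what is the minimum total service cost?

With exactly 1 open, each user region uses its cheapest among the chosen.
{B}: P→B 8, Q→B 10, R→B 8, S→B 8, T→B 7. Service cost 41.
{A}: service cost 46
{C}: service cost 49
Among all 6 size-1 choices, {B} is lowest.

Choose B only; total service cost 41.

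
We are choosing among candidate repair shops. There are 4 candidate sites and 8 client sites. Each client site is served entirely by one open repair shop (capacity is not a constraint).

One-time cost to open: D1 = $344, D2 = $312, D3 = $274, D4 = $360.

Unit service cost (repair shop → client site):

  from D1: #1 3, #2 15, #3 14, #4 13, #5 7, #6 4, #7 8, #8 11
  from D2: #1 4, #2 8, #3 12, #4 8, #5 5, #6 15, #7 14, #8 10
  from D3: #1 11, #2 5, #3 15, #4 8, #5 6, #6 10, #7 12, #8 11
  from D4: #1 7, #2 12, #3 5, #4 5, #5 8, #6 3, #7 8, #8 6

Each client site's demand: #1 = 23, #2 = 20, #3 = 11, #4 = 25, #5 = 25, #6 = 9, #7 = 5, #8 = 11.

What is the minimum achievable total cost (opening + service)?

Minimum total cost: 1274

For any fixed open set, each client site goes to its cheapest open site; total = fixed + service.
{D4}: #1→D4 7·23=161, #2→D4 12·20=240, #3→D4 5·11=55, #4→D4 5·25=125, #5→D4 8·25=200, #6→D4 3·9=27, #7→D4 8·5=40, #8→D4 6·11=66. Service 914; fixed 360; total 1274.
{D2}: #1→D2 4·23=92, #2→D2 8·20=160, #3→D2 12·11=132, #4→D2 8·25=200, #5→D2 5·25=125, #6→D2 15·9=135, #7→D2 14·5=70, #8→D2 10·11=110. Service 1024; fixed 312; total 1336.
{D3, D4}: service 724 + fixed 634 = 1358
{D1, D2, D3, D4}: #1→D1 3·23=69, #2→D3 5·20=100, #3→D4 5·11=55, #4→D4 5·25=125, #5→D2 5·25=125, #6→D4 3·9=27, #7→D1 8·5=40, #8→D4 6·11=66. Service 607; fixed 1290; total 1897.
No other subset beats 1274.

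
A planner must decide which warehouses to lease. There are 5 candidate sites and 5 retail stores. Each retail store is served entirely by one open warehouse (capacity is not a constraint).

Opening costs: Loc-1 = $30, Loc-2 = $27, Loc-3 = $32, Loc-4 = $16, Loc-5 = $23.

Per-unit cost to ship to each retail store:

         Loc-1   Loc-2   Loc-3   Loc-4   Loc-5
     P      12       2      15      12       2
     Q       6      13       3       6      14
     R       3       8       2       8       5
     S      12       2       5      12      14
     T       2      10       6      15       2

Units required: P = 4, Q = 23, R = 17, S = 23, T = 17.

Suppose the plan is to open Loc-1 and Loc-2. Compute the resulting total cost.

Total cost: 334

Each retail store is assigned to its cheapest site among the open ones.
{Loc-1, Loc-2}: P→Loc-2 2·4=8, Q→Loc-1 6·23=138, R→Loc-1 3·17=51, S→Loc-2 2·23=46, T→Loc-1 2·17=34. Service 277; fixed 57; total 334.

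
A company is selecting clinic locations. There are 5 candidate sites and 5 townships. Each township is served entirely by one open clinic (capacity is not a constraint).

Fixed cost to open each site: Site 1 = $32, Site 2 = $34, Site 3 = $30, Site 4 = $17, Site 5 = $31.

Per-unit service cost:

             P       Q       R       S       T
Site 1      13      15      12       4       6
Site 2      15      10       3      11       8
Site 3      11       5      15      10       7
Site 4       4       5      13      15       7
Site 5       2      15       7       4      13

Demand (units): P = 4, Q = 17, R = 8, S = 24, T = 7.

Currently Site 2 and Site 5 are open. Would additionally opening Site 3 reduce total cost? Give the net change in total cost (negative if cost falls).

Current service cost with {Site 2, Site 5}: 354.
Adding Site 3: each township re-picks its cheapest; new service cost 262, saving 92.
Extra fixed cost: 30. Net change = 30 − 92 = -62.
(Totals: 419 → 357.)

Yes — net change −62 (cost falls by 62).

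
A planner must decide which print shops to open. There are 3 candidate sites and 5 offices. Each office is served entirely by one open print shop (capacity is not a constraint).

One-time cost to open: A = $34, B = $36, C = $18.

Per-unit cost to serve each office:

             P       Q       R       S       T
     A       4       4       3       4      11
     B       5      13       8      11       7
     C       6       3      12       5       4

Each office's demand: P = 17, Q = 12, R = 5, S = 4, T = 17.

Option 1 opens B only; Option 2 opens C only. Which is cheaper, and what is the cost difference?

Option 2 is cheaper by 176.

Option 1: {B}: P→B 5·17=85, Q→B 13·12=156, R→B 8·5=40, S→B 11·4=44, T→B 7·17=119. Service 444; fixed 36; total 480.
Option 2: {C}: P→C 6·17=102, Q→C 3·12=36, R→C 12·5=60, S→C 5·4=20, T→C 4·17=68. Service 286; fixed 18; total 304.
Difference: |480 − 304| = 176.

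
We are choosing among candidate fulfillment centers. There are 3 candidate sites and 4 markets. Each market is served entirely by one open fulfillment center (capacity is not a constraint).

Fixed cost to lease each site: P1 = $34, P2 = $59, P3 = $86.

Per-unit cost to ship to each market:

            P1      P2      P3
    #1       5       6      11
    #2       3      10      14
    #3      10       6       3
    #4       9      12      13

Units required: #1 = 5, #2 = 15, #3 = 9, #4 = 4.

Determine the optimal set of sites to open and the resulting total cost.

Open P1 only; minimum total cost 230.

For any fixed open set, each market goes to its cheapest open site; total = fixed + service.
{P1}: #1→P1 5·5=25, #2→P1 3·15=45, #3→P1 10·9=90, #4→P1 9·4=36. Service 196; fixed 34; total 230.
{P1, P2}: service 160 + fixed 93 = 253
{P1, P3}: #1→P1 5·5=25, #2→P1 3·15=45, #3→P3 3·9=27, #4→P1 9·4=36. Service 133; fixed 120; total 253.
{P1, P2, P3}: service 133 + fixed 179 = 312
No other subset beats 230.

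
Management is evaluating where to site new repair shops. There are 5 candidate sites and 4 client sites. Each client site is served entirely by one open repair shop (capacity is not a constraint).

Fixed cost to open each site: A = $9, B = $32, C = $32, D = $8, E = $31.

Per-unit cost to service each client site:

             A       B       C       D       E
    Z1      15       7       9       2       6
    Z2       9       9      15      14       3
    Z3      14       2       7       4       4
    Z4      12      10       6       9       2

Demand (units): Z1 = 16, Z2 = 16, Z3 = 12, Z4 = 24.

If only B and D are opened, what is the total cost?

Total cost: 456

Each client site is assigned to its cheapest site among the open ones.
{B, D}: Z1→D 2·16=32, Z2→B 9·16=144, Z3→B 2·12=24, Z4→D 9·24=216. Service 416; fixed 40; total 456.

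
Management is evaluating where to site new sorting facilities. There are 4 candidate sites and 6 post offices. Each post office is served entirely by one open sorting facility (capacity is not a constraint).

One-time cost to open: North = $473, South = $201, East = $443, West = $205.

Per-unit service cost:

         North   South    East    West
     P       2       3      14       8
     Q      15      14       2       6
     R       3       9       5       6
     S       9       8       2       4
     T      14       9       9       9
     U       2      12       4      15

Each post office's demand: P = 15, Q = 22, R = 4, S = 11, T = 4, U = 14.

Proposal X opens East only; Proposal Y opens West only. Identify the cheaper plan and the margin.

Proposal Y is cheaper by 60.

Proposal X: {East}: P→East 14·15=210, Q→East 2·22=44, R→East 5·4=20, S→East 2·11=22, T→East 9·4=36, U→East 4·14=56. Service 388; fixed 443; total 831.
Proposal Y: {West}: P→West 8·15=120, Q→West 6·22=132, R→West 6·4=24, S→West 4·11=44, T→West 9·4=36, U→West 15·14=210. Service 566; fixed 205; total 771.
Difference: |831 − 771| = 60.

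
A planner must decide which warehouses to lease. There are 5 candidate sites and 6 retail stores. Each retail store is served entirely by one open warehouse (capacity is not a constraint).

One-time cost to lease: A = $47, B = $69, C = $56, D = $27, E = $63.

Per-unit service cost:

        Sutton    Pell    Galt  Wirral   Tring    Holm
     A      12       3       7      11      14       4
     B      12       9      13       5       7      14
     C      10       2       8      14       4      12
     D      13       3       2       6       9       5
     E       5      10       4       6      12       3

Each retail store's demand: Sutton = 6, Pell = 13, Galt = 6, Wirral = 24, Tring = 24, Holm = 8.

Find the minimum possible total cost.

For any fixed open set, each retail store goes to its cheapest open site; total = fixed + service.
{C, D}: Sutton→C 10·6=60, Pell→C 2·13=26, Galt→D 2·6=12, Wirral→D 6·24=144, Tring→C 4·24=96, Holm→D 5·8=40. Service 378; fixed 83; total 461.
{C, E}: Sutton→E 5·6=30, Pell→C 2·13=26, Galt→E 4·6=24, Wirral→E 6·24=144, Tring→C 4·24=96, Holm→E 3·8=24. Service 344; fixed 119; total 463.
{C, D, E}: service 332 + fixed 146 = 478
{A, B, C, D, E}: service 308 + fixed 262 = 570
No other subset beats 461.

Minimum total cost: 461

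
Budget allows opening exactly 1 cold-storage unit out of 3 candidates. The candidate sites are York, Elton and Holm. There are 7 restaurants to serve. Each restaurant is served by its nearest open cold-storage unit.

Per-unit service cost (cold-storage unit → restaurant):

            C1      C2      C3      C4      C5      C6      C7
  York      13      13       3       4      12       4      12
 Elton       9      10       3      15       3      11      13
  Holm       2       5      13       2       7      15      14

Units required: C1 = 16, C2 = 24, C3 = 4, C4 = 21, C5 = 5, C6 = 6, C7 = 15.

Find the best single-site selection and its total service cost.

Choose Holm only; total service cost 581.

With exactly 1 open, each restaurant uses its cheapest among the chosen.
{Holm}: C1→Holm 2·16=32, C2→Holm 5·24=120, C3→Holm 13·4=52, C4→Holm 2·21=42, C5→Holm 7·5=35, C6→Holm 15·6=90, C7→Holm 14·15=210. Service cost 581.
{York}: service cost 880
{Elton}: service cost 987
Among all 3 size-1 choices, {Holm} is lowest.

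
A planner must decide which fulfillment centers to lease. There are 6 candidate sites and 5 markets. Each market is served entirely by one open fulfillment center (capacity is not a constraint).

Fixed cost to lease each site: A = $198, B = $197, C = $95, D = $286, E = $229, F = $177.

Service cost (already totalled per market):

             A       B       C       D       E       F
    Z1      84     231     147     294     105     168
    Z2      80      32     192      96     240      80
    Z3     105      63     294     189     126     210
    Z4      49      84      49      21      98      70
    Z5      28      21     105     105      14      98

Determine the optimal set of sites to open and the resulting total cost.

For any fixed open set, each market goes to its cheapest open site; total = fixed + service.
{A}: Z1→A 84, Z2→A 80, Z3→A 105, Z4→A 49, Z5→A 28. Service 346; fixed 198; total 544.
{B, C}: service 312 + fixed 292 = 604
{B}: service 431 + fixed 197 = 628
{A, B, C, D, E, F}: Z1→A 84, Z2→B 32, Z3→B 63, Z4→D 21, Z5→E 14. Service 214; fixed 1182; total 1396.
No other subset beats 544.

Open A only; minimum total cost 544.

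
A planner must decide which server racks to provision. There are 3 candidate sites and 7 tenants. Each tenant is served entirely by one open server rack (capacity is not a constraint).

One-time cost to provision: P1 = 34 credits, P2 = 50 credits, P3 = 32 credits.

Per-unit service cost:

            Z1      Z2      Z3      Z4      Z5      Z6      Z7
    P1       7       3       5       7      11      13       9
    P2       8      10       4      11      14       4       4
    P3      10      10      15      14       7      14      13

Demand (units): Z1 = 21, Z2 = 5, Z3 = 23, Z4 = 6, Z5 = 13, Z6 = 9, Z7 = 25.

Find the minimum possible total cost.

For any fixed open set, each tenant goes to its cheapest open site; total = fixed + service.
{P1, P2, P3}: Z1→P1 7·21=147, Z2→P1 3·5=15, Z3→P2 4·23=92, Z4→P1 7·6=42, Z5→P3 7·13=91, Z6→P2 4·9=36, Z7→P2 4·25=100. Service 523; fixed 116; total 639.
{P1, P2}: service 575 + fixed 84 = 659
{P2, P3}: service 603 + fixed 82 = 685
{P3}: service 1231 + fixed 32 = 1263
No other subset beats 639.

Minimum total cost: 639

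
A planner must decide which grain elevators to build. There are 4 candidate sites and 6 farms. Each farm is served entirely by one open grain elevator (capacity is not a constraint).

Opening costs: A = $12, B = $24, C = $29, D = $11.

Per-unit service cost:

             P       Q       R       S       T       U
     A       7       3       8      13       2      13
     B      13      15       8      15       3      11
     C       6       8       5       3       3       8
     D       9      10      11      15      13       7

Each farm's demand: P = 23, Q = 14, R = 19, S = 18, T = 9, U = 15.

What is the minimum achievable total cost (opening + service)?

Minimum total cost: 504

For any fixed open set, each farm goes to its cheapest open site; total = fixed + service.
{A, C, D}: P→C 6·23=138, Q→A 3·14=42, R→C 5·19=95, S→C 3·18=54, T→A 2·9=18, U→D 7·15=105. Service 452; fixed 52; total 504.
{A, C}: P→C 6·23=138, Q→A 3·14=42, R→C 5·19=95, S→C 3·18=54, T→A 2·9=18, U→C 8·15=120. Service 467; fixed 41; total 508.
{A, B, C, D}: P→C 6·23=138, Q→A 3·14=42, R→C 5·19=95, S→C 3·18=54, T→A 2·9=18, U→D 7·15=105. Service 452; fixed 76; total 528.
{D}: service 1048 + fixed 11 = 1059
No other subset beats 504.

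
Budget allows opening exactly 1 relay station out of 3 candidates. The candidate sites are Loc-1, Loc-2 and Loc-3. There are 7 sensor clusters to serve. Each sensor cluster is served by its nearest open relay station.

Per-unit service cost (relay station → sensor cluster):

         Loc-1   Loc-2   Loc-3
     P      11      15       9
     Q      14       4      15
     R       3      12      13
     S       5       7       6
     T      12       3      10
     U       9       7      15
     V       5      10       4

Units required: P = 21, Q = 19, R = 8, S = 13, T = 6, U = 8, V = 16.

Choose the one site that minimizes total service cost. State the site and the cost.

With exactly 1 open, each sensor cluster uses its cheapest among the chosen.
{Loc-1}: P→Loc-1 11·21=231, Q→Loc-1 14·19=266, R→Loc-1 3·8=24, S→Loc-1 5·13=65, T→Loc-1 12·6=72, U→Loc-1 9·8=72, V→Loc-1 5·16=80. Service cost 810.
{Loc-2}: service cost 812
{Loc-3}: service cost 900
Among all 3 size-1 choices, {Loc-1} is lowest.

Choose Loc-1 only; total service cost 810.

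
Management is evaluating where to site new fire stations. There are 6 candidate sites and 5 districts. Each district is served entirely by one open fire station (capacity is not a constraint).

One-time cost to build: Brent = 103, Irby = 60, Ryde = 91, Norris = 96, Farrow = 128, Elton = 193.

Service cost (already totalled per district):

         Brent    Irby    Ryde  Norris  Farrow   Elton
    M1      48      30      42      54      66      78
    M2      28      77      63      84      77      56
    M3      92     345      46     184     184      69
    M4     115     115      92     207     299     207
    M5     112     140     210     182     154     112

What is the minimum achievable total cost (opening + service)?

For any fixed open set, each district goes to its cheapest open site; total = fixed + service.
{Brent}: M1→Brent 48, M2→Brent 28, M3→Brent 92, M4→Brent 115, M5→Brent 112. Service 395; fixed 103; total 498.
{Brent, Ryde}: service 320 + fixed 194 = 514
{Irby, Ryde}: M1→Irby 30, M2→Ryde 63, M3→Ryde 46, M4→Ryde 92, M5→Irby 140. Service 371; fixed 151; total 522.
{Brent, Irby, Ryde, Norris, Farrow, Elton}: M1→Irby 30, M2→Brent 28, M3→Ryde 46, M4→Ryde 92, M5→Brent 112. Service 308; fixed 671; total 979.
No other subset beats 498.

Minimum total cost: 498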